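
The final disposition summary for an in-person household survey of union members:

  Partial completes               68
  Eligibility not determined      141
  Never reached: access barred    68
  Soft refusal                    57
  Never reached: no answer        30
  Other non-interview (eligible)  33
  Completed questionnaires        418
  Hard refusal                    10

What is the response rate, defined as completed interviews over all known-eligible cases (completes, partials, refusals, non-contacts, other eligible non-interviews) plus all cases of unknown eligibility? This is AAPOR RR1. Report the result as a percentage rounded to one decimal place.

50.7%

Refused = 10 + 57 = 67
No answer / not reached = 30 + 68 = 98
Numerator → 418
Denom → 418 + 68 + 67 + 98 + 33 + 141 = 825
RR1 = 418 / 825 = 0.5067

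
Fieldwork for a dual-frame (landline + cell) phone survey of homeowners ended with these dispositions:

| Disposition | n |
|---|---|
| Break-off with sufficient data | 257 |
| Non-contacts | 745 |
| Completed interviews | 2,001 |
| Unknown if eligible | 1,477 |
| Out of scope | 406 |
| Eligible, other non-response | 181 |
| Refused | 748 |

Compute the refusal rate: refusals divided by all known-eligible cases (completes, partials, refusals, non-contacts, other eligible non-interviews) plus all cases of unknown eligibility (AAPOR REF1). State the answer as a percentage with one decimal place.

Numerator → 748
Denom → 2001 + 257 + 748 + 745 + 181 + 1477 = 5409
REF1 = 748 / 5409 = 0.1383

13.8%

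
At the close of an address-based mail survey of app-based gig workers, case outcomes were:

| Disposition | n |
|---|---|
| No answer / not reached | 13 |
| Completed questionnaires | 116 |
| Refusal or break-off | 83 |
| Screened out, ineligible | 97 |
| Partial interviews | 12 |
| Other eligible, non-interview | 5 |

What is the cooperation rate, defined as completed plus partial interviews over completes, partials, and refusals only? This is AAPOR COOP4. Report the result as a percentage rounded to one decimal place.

Top → 116 + 12 = 128
Denominator → 116 + 12 + 83 = 211
COOP4 = 128 / 211 = 0.6066

60.7%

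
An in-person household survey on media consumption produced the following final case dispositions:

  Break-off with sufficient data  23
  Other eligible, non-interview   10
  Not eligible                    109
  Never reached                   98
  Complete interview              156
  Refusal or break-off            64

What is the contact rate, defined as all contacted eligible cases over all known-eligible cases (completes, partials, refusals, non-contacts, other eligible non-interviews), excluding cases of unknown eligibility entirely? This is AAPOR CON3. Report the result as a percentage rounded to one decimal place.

72.1%

Top: 156 + 23 + 64 + 10 = 253
Denom: 156 + 23 + 64 + 98 + 10 = 351
CON3 = 253 / 351 = 0.7208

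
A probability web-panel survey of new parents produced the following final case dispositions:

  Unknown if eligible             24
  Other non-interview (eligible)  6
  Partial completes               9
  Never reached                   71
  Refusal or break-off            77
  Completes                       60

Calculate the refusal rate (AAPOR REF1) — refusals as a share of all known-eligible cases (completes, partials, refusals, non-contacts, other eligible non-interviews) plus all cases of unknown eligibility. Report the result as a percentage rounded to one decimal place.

31.2%

Num = 77
Denom = 60 + 9 + 77 + 71 + 6 + 24 = 247
REF1 = 77 / 247 = 0.3117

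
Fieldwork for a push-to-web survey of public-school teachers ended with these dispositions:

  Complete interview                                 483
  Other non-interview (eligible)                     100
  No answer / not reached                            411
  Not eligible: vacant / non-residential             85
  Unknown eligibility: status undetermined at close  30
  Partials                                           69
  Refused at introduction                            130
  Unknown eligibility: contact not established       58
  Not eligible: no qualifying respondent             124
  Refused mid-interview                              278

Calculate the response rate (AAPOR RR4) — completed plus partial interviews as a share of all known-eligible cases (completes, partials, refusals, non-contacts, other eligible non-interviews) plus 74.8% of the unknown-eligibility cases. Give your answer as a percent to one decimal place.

Refused = 130 + 278 = 408
Unknown if eligible = 58 + 30 = 88
Screened out, ineligible = 124 + 85 = 209
Top: 483 + 69 = 552
Eligible (known): 483 + 69 + 408 + 411 + 100 = 1471
Eligible share of unknowns: 0.7480 × 88 = 65.82
Base: 1471 + 65.82 = 1536.82
RR4 = 552 / 1536.82 = 0.3592

35.9%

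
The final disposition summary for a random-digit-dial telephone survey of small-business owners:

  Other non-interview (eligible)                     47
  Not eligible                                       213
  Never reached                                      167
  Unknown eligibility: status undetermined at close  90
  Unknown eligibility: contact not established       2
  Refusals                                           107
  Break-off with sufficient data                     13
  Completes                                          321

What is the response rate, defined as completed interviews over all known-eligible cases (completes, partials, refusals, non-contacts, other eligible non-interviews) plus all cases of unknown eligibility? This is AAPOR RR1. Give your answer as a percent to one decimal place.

Eligibility not determined = 2 + 90 = 92
Numerator: 321
Denominator: 321 + 13 + 107 + 167 + 47 + 92 = 747
RR1 = 321 / 747 = 0.4297

43.0%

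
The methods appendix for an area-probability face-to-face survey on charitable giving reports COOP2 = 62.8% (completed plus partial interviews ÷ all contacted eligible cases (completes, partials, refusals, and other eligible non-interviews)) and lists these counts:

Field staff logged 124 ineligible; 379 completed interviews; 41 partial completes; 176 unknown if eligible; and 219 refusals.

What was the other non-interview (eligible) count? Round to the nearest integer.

Num → 379 + 41 = 420
COOP2 = 420 / D = 0.628
D = 420 / 0.628 = 668.8
Other denominator terms total 639
other non-interview (eligible) = 668.8 − 639 ≈ 30

30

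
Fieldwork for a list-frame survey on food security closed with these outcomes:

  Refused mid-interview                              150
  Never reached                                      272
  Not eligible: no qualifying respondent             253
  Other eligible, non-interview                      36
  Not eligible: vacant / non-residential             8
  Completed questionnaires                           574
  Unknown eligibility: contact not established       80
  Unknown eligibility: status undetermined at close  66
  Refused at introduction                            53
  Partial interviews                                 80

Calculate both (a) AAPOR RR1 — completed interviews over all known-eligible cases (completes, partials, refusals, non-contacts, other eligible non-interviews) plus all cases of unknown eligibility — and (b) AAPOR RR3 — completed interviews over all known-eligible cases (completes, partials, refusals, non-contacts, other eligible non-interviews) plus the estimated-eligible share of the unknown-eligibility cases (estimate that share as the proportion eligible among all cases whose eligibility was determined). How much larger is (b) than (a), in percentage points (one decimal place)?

0.9

Refusals = 53 + 150 = 203
Eligibility not determined = 80 + 66 = 146
Not eligible = 253 + 8 = 261
Top = 574
Denominator = 574 + 80 + 203 + 272 + 36 + 146 = 1311
RR1 = 574 / 1311 = 0.4378
Eligible (known) = 574 + 80 + 203 + 272 + 36 = 1165
e = 1165 / (1165 + 261) = 1165 / 1426 = 0.8170
Estimated eligible among unknowns = 0.8170 × 146 = 119.28
Denominator = 1165 + 119.28 = 1284.28
RR3 = 574 / 1284.28 = 0.4469
Difference = 44.69 − 43.78 = 0.91 percentage points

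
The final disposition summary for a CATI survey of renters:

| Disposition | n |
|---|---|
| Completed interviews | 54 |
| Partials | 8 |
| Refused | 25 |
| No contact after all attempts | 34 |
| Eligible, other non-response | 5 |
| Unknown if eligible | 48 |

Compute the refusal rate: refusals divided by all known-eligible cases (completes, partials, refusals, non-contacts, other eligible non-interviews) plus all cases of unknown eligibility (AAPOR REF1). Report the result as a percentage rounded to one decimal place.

14.4%

Top = 25
Denom = 54 + 8 + 25 + 34 + 5 + 48 = 174
REF1 = 25 / 174 = 0.1437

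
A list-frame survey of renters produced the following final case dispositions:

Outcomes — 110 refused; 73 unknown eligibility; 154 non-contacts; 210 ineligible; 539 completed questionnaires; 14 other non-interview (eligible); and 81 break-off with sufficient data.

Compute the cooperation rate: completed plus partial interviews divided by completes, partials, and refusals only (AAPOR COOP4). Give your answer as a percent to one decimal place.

Top = 539 + 81 = 620
Denominator = 539 + 81 + 110 = 730
COOP4 = 620 / 730 = 0.8493

84.9%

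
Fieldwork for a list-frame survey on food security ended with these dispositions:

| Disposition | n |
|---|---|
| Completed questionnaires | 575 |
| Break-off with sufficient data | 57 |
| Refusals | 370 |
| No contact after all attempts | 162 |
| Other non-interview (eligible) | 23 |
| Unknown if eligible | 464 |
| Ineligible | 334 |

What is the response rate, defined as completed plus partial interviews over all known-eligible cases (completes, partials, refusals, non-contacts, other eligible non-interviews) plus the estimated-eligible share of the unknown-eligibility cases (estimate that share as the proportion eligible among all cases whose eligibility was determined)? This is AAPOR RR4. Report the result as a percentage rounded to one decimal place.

40.8%

Top: 575 + 57 = 632
Eligible (known): 575 + 57 + 370 + 162 + 23 = 1187
e = 1187 / (1187 + 334) = 1187 / 1521 = 0.7804
e × U: 0.7804 × 464 = 362.11
Denom: 1187 + 362.11 = 1549.11
RR4 = 632 / 1549.11 = 0.4080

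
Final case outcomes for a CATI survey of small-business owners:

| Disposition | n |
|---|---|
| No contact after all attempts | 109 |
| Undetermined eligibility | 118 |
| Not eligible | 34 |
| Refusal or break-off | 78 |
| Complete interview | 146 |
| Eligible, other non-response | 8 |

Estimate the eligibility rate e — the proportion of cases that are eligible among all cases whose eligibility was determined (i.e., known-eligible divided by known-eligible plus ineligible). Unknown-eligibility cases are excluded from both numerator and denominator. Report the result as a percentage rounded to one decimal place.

90.9%

Known eligible: 146 + 78 + 109 + 8 = 341
e = 341 / (341 + 34) = 341 / 375 = 0.9093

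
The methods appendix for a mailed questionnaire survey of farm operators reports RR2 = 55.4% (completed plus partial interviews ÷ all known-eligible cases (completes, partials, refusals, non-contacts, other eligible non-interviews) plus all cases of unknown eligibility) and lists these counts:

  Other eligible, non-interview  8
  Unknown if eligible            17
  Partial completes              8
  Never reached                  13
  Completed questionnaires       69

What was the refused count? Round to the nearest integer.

Num = 69 + 8 = 77
RR2 = 77 / D = 0.554
D = 77 / 0.554 = 139.0
Remaining denominator categories sum to 115
refused = 139.0 − 115 ≈ 24

24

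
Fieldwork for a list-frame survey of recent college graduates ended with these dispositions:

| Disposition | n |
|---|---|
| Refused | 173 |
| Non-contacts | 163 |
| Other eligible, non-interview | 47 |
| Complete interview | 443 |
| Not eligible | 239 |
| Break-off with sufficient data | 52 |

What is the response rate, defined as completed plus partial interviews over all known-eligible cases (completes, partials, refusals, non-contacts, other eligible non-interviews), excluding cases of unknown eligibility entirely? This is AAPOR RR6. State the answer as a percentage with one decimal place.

Top = 443 + 52 = 495
Base = 443 + 52 + 173 + 163 + 47 = 878
RR6 = 495 / 878 = 0.5638

56.4%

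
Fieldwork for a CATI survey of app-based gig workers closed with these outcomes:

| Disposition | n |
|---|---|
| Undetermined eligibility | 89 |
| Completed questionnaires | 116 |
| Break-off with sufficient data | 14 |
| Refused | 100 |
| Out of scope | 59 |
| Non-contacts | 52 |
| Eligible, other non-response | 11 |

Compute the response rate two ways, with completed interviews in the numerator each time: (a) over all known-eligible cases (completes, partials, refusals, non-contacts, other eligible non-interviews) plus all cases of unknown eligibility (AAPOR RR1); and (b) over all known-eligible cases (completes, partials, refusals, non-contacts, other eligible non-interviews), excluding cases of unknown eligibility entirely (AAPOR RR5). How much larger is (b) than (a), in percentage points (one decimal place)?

9.2

Numerator = 116
Denom = 116 + 14 + 100 + 52 + 11 + 89 = 382
RR1 = 116 / 382 = 0.3037
Denom = 116 + 14 + 100 + 52 + 11 = 293
RR5 = 116 / 293 = 0.3959
Difference = 39.59 − 30.37 = 9.22 percentage points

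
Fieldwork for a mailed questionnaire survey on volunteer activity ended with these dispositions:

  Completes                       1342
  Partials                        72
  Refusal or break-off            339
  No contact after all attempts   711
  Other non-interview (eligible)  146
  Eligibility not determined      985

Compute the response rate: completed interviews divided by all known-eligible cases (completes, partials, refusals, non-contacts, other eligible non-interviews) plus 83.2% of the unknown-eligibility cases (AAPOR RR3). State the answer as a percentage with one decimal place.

Top: 1342
Determined eligible: 1342 + 72 + 339 + 711 + 146 = 2610
Estimated eligible among unknowns: 0.8320 × 985 = 819.52
Base: 2610 + 819.52 = 3429.52
RR3 = 1342 / 3429.52 = 0.3913

39.1%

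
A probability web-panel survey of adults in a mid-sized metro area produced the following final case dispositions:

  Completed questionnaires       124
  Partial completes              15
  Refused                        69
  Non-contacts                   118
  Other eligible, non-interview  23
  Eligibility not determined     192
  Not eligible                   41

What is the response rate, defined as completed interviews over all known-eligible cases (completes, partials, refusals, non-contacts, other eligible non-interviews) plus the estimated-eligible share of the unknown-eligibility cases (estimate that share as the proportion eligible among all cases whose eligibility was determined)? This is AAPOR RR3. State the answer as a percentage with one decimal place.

Top = 124
Known eligible = 124 + 15 + 69 + 118 + 23 = 349
e = 349 / (349 + 41) = 349 / 390 = 0.8949
Estimated eligible among unknowns = 0.8949 × 192 = 171.82
Denominator = 349 + 171.82 = 520.82
RR3 = 124 / 520.82 = 0.2381

23.8%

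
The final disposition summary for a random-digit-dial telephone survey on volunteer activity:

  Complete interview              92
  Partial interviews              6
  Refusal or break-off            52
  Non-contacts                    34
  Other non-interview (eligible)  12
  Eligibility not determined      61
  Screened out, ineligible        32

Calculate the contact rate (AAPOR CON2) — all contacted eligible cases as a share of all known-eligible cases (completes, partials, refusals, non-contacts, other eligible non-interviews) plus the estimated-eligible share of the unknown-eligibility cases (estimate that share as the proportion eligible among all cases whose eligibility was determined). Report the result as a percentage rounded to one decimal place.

Num: 92 + 6 + 52 + 12 = 162
Determined eligible: 92 + 6 + 52 + 34 + 12 = 196
e = 196 / (196 + 32) = 196 / 228 = 0.8596
e × U: 0.8596 × 61 = 52.44
Denom: 196 + 52.44 = 248.44
CON2 = 162 / 248.44 = 0.6521

65.2%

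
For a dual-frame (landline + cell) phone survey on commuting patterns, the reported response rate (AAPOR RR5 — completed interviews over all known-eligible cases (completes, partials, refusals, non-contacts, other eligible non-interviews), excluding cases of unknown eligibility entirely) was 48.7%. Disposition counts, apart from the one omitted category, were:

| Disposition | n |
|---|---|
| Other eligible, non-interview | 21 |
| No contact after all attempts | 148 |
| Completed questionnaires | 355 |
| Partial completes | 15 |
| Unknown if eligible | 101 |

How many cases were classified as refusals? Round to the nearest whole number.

190

RR5 = 355 / D = 0.487
D = 355 / 0.487 = 729.0
Rest of base = 539
refusals = 729.0 − 539 ≈ 190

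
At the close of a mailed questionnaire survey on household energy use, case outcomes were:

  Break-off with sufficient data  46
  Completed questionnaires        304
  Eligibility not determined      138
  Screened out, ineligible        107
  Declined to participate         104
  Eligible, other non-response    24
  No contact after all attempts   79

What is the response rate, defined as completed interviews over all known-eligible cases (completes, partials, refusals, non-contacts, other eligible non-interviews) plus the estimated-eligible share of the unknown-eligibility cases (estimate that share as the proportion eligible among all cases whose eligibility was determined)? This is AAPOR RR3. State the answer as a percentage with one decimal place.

45.2%

Num → 304
Eligible (known) → 304 + 46 + 104 + 79 + 24 = 557
e = 557 / (557 + 107) = 557 / 664 = 0.8389
Eligible share of unknowns → 0.8389 × 138 = 115.77
Base → 557 + 115.77 = 672.77
RR3 = 304 / 672.77 = 0.4519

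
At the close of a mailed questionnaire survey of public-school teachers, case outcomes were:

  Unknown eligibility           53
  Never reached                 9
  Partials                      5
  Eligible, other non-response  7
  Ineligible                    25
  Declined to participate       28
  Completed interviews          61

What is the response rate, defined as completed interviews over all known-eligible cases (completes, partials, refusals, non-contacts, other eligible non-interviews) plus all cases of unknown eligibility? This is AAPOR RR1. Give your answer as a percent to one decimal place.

Num = 61
Denom = 61 + 5 + 28 + 9 + 7 + 53 = 163
RR1 = 61 / 163 = 0.3742

37.4%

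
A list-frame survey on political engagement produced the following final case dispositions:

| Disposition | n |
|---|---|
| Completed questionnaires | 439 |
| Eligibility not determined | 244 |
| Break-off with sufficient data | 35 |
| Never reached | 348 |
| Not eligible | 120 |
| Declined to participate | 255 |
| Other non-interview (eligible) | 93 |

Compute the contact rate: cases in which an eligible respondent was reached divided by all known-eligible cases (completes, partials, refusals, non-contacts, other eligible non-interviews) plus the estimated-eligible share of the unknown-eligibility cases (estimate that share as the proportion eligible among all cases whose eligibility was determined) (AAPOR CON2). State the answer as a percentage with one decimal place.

Numerator → 439 + 35 + 255 + 93 = 822
Known eligible → 439 + 35 + 255 + 348 + 93 = 1170
e = 1170 / (1170 + 120) = 1170 / 1290 = 0.9070
Estimated eligible among unknowns → 0.9070 × 244 = 221.31
Denominator → 1170 + 221.31 = 1391.31
CON2 = 822 / 1391.31 = 0.5908

59.1%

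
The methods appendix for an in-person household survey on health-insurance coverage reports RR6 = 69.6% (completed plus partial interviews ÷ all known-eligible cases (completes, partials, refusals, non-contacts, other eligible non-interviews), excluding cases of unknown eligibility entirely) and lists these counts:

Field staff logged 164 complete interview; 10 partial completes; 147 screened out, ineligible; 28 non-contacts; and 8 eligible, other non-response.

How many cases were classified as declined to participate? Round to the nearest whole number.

Numerator = 164 + 10 = 174
RR6 = 174 / D = 0.696
D = 174 / 0.696 = 250.0
Other denominator terms total 210
declined to participate = 250.0 − 210 ≈ 40

40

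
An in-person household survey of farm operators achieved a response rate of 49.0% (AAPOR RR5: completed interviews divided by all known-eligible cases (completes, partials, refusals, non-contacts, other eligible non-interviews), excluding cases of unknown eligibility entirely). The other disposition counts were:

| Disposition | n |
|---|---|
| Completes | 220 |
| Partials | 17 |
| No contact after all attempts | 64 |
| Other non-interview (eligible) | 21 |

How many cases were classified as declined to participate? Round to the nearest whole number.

127

RR5 = 220 / D = 0.490
D = 220 / 0.490 = 449.0
Rest of base = 322
declined to participate = 449.0 − 322 ≈ 127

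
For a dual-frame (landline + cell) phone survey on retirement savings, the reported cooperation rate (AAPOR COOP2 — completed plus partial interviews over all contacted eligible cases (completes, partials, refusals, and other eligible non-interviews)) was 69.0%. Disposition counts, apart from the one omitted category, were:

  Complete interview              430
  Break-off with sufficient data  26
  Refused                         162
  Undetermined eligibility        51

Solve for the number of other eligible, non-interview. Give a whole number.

Numerator: 430 + 26 = 456
COOP2 = 456 / D = 0.690
D = 456 / 0.690 = 660.9
Remaining denominator categories sum to 618
other eligible, non-interview = 660.9 − 618 ≈ 43

43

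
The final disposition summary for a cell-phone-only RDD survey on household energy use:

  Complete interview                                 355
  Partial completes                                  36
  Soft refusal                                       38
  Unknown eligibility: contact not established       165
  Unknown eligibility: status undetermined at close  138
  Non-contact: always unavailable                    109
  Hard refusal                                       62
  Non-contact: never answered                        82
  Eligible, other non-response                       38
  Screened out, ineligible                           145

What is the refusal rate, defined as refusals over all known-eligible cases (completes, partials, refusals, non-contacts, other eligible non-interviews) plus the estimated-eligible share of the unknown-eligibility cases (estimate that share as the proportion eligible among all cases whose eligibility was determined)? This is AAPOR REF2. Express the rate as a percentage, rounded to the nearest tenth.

10.3%

Declined to participate = 62 + 38 = 100
No contact after all attempts = 82 + 109 = 191
Unknown if eligible = 165 + 138 = 303
Num = 100
Eligible (known) = 355 + 36 + 100 + 191 + 38 = 720
e = 720 / (720 + 145) = 720 / 865 = 0.8324
Eligible share of unknowns = 0.8324 × 303 = 252.22
Denom = 720 + 252.22 = 972.22
REF2 = 100 / 972.22 = 0.1029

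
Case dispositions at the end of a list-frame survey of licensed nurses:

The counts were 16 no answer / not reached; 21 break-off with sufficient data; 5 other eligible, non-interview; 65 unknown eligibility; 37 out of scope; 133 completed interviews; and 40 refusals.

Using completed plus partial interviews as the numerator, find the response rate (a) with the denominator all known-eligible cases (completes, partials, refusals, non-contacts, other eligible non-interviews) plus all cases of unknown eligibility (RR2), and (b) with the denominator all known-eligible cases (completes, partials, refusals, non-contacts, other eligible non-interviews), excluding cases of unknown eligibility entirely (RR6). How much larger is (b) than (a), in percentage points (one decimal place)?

16.6

Num → 133 + 21 = 154
Base → 133 + 21 + 40 + 16 + 5 + 65 = 280
RR2 = 154 / 280 = 0.5500
Base → 133 + 21 + 40 + 16 + 5 = 215
RR6 = 154 / 215 = 0.7163
Difference = 71.63 − 55.00 = 16.63 percentage points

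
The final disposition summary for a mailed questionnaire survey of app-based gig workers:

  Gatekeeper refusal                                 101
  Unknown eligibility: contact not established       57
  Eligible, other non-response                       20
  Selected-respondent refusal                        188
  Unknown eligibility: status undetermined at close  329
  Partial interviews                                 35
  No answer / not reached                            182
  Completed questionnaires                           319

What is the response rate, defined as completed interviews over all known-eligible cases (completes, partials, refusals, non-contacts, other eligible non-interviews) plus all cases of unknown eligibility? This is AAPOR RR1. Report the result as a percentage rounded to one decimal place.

25.9%

Refused = 101 + 188 = 289
Unknown if eligible = 57 + 329 = 386
Numerator: 319
Denominator: 319 + 35 + 289 + 182 + 20 + 386 = 1231
RR1 = 319 / 1231 = 0.2591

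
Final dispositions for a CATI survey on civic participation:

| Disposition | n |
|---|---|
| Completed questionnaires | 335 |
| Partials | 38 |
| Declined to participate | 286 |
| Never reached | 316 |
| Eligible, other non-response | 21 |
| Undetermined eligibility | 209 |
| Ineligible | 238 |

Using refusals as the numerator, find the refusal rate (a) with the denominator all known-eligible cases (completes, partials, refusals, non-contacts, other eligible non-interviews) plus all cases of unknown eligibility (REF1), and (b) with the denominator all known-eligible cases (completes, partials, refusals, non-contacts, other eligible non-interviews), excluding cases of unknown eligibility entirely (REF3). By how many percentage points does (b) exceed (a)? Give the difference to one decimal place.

5.0

Top = 286
Denominator = 335 + 38 + 286 + 316 + 21 + 209 = 1205
REF1 = 286 / 1205 = 0.2373
Denominator = 335 + 38 + 286 + 316 + 21 = 996
REF3 = 286 / 996 = 0.2871
Difference = 28.71 − 23.73 = 4.98 percentage points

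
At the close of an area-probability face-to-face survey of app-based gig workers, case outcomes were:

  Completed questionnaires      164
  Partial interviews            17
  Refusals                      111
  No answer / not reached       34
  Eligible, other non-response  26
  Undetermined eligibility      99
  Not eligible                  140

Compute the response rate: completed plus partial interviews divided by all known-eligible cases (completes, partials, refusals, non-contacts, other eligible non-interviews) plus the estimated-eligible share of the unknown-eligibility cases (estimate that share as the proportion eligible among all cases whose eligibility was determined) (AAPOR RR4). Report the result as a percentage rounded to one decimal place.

42.8%

Num = 164 + 17 = 181
Eligible (known) = 164 + 17 + 111 + 34 + 26 = 352
e = 352 / (352 + 140) = 352 / 492 = 0.7154
Eligible share of unknowns = 0.7154 × 99 = 70.82
Base = 352 + 70.82 = 422.82
RR4 = 181 / 422.82 = 0.4281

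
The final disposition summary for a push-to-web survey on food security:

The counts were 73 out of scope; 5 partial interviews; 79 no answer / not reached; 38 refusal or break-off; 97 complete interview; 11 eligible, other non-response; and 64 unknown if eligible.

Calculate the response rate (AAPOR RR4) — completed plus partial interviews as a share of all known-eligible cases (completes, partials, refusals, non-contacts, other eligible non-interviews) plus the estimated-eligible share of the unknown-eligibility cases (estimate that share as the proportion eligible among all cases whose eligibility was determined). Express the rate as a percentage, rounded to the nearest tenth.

Top = 97 + 5 = 102
Eligible (known) = 97 + 5 + 38 + 79 + 11 = 230
e = 230 / (230 + 73) = 230 / 303 = 0.7591
Estimated eligible among unknowns = 0.7591 × 64 = 48.58
Denom = 230 + 48.58 = 278.58
RR4 = 102 / 278.58 = 0.3661

36.6%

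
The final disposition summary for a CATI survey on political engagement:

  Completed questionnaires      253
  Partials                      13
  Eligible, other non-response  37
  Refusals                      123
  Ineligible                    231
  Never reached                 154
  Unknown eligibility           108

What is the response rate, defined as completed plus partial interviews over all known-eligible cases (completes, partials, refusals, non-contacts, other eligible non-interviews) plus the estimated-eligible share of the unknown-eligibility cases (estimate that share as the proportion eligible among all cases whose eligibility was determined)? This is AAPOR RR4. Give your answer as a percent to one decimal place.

40.5%

Top → 253 + 13 = 266
Determined eligible → 253 + 13 + 123 + 154 + 37 = 580
e = 580 / (580 + 231) = 580 / 811 = 0.7152
Estimated eligible among unknowns → 0.7152 × 108 = 77.24
Base → 580 + 77.24 = 657.24
RR4 = 266 / 657.24 = 0.4047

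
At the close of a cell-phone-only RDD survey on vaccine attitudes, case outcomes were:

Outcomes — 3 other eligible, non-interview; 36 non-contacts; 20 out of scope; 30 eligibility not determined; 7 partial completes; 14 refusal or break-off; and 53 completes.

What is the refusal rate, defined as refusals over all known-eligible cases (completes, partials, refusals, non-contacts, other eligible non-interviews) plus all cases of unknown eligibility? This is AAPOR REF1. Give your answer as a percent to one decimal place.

9.8%

Top: 14
Denom: 53 + 7 + 14 + 36 + 3 + 30 = 143
REF1 = 14 / 143 = 0.0979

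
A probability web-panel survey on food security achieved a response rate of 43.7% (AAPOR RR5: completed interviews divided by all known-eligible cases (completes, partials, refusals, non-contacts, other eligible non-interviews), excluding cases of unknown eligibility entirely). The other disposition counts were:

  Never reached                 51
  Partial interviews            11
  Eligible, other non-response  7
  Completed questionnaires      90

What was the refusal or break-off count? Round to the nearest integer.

47

RR5 = 90 / D = 0.437
D = 90 / 0.437 = 205.9
Rest of base = 159
refusal or break-off = 205.9 − 159 ≈ 47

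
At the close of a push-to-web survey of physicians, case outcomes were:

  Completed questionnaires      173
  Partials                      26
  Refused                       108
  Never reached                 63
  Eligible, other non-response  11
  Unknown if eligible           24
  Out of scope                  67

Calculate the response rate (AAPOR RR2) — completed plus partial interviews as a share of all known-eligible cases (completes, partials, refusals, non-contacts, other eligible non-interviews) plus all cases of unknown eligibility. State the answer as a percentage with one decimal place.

49.1%

Num: 173 + 26 = 199
Base: 173 + 26 + 108 + 63 + 11 + 24 = 405
RR2 = 199 / 405 = 0.4914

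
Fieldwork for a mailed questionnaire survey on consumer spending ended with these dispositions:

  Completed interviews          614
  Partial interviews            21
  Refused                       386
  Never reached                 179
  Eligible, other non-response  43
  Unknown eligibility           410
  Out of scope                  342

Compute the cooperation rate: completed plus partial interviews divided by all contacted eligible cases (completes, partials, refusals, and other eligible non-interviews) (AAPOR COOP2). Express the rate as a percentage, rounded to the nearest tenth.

59.7%

Top = 614 + 21 = 635
Denominator = 614 + 21 + 386 + 43 = 1064
COOP2 = 635 / 1064 = 0.5968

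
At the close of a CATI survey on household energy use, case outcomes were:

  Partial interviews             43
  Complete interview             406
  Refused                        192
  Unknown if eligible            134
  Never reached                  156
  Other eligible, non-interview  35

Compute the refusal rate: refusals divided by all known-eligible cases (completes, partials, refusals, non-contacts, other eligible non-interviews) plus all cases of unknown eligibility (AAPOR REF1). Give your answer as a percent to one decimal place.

19.9%

Num: 192
Denom: 406 + 43 + 192 + 156 + 35 + 134 = 966
REF1 = 192 / 966 = 0.1988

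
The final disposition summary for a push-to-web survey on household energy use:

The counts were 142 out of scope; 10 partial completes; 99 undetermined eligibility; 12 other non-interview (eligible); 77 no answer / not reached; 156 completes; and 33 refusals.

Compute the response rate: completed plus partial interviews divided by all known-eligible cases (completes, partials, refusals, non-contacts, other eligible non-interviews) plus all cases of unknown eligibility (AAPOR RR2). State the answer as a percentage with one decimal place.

42.9%

Numerator → 156 + 10 = 166
Base → 156 + 10 + 33 + 77 + 12 + 99 = 387
RR2 = 166 / 387 = 0.4289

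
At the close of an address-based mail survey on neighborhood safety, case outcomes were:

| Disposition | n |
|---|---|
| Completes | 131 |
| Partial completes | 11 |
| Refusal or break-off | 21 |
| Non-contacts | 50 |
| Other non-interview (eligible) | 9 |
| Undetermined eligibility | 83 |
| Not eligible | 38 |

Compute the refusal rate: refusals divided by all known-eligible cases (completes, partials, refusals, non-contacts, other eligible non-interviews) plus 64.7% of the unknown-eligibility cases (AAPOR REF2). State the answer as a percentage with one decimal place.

Numerator → 21
Eligible (known) → 131 + 11 + 21 + 50 + 9 = 222
Estimated eligible among unknowns → 0.6470 × 83 = 53.70
Base → 222 + 53.70 = 275.70
REF2 = 21 / 275.70 = 0.0762

7.6%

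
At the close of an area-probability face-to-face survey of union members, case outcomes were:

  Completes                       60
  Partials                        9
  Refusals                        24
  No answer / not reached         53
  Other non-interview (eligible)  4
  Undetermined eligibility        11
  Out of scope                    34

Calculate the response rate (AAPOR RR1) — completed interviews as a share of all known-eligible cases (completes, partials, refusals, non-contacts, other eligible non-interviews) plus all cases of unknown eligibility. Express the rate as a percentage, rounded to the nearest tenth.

Numerator = 60
Denominator = 60 + 9 + 24 + 53 + 4 + 11 = 161
RR1 = 60 / 161 = 0.3727

37.3%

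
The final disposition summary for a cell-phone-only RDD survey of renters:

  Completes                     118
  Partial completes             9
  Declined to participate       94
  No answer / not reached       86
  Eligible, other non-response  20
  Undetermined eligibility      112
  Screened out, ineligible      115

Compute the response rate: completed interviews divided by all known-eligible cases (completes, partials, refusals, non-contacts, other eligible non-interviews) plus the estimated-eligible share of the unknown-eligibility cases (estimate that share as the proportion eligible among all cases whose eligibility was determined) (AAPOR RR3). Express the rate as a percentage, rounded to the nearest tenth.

Numerator: 118
Determined eligible: 118 + 9 + 94 + 86 + 20 = 327
e = 327 / (327 + 115) = 327 / 442 = 0.7398
Eligible share of unknowns: 0.7398 × 112 = 82.86
Base: 327 + 82.86 = 409.86
RR3 = 118 / 409.86 = 0.2879

28.8%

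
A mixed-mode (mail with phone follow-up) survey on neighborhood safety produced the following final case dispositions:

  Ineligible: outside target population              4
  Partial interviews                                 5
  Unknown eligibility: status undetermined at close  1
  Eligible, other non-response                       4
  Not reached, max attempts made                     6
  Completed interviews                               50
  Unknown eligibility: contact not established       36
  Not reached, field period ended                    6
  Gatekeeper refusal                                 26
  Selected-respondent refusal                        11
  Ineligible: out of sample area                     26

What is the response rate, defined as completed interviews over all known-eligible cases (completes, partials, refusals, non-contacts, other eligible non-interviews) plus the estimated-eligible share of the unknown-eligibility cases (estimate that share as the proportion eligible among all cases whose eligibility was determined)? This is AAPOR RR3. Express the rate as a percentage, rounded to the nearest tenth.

36.5%

Refusal or break-off = 26 + 11 = 37
No contact after all attempts = 6 + 6 = 12
Unknown if eligible = 36 + 1 = 37
Out of scope = 4 + 26 = 30
Numerator = 50
Known eligible = 50 + 5 + 37 + 12 + 4 = 108
e = 108 / (108 + 30) = 108 / 138 = 0.7826
Estimated eligible among unknowns = 0.7826 × 37 = 28.96
Base = 108 + 28.96 = 136.96
RR3 = 50 / 136.96 = 0.3651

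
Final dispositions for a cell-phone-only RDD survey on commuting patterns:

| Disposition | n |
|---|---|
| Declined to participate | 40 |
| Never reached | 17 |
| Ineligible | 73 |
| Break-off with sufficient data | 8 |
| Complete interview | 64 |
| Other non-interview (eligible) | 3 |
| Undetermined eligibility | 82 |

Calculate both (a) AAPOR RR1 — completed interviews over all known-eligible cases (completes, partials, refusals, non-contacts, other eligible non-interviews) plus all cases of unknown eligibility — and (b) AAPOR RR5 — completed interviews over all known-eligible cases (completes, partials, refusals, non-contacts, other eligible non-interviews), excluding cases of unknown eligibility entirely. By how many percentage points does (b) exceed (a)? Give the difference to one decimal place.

Top = 64
Denom = 64 + 8 + 40 + 17 + 3 + 82 = 214
RR1 = 64 / 214 = 0.2991
Denom = 64 + 8 + 40 + 17 + 3 = 132
RR5 = 64 / 132 = 0.4848
Difference = 48.48 − 29.91 = 18.57 percentage points

18.6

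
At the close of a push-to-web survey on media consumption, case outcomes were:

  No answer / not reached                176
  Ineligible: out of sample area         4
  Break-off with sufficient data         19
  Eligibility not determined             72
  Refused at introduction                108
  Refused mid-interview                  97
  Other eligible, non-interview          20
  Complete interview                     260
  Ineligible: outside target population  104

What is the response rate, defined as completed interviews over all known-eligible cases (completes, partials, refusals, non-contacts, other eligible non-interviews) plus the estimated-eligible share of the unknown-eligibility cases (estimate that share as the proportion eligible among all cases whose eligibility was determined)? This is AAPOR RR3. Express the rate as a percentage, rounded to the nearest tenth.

Declined to participate = 108 + 97 = 205
Screened out, ineligible = 104 + 4 = 108
Numerator = 260
Eligible (known) = 260 + 19 + 205 + 176 + 20 = 680
e = 680 / (680 + 108) = 680 / 788 = 0.8629
e × U = 0.8629 × 72 = 62.13
Denominator = 680 + 62.13 = 742.13
RR3 = 260 / 742.13 = 0.3503

35.0%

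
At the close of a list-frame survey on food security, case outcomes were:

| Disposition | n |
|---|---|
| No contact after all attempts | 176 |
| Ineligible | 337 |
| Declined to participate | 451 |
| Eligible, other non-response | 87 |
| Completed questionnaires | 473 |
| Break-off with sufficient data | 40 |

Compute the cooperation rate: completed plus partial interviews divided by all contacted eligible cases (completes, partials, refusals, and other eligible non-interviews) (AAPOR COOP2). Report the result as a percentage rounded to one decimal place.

48.8%

Numerator → 473 + 40 = 513
Base → 473 + 40 + 451 + 87 = 1051
COOP2 = 513 / 1051 = 0.4881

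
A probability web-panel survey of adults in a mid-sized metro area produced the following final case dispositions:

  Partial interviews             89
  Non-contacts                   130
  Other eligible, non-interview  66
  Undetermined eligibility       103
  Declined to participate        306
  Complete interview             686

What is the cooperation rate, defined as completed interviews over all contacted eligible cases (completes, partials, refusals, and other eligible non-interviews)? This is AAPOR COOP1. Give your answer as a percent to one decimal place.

59.8%

Numerator: 686
Base: 686 + 89 + 306 + 66 = 1147
COOP1 = 686 / 1147 = 0.5981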